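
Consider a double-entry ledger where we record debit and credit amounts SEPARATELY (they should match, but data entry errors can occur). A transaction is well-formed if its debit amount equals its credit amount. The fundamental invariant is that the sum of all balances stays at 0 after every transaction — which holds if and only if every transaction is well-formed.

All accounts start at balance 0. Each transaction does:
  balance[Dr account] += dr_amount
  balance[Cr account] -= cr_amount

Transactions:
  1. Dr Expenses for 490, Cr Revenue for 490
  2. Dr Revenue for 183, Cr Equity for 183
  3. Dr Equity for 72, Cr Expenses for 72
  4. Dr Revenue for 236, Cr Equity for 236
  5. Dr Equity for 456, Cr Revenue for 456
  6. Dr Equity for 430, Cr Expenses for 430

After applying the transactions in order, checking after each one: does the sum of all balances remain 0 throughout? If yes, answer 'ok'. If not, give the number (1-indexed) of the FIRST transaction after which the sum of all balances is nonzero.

After txn 1: dr=490 cr=490 sum_balances=0
After txn 2: dr=183 cr=183 sum_balances=0
After txn 3: dr=72 cr=72 sum_balances=0
After txn 4: dr=236 cr=236 sum_balances=0
After txn 5: dr=456 cr=456 sum_balances=0
After txn 6: dr=430 cr=430 sum_balances=0

Answer: ok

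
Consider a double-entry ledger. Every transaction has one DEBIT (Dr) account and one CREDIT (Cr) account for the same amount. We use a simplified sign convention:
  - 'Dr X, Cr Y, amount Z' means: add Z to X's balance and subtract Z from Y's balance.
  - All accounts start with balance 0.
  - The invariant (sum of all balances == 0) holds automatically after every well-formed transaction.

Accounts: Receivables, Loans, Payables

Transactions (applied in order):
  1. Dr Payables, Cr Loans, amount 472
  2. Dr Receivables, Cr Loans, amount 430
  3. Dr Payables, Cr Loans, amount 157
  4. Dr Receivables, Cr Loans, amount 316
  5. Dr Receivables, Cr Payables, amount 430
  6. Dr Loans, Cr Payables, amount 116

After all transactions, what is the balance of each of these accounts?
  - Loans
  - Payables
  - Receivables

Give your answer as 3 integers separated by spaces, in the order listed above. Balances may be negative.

Answer: -1259 83 1176

Derivation:
After txn 1 (Dr Payables, Cr Loans, amount 472): Loans=-472 Payables=472
After txn 2 (Dr Receivables, Cr Loans, amount 430): Loans=-902 Payables=472 Receivables=430
After txn 3 (Dr Payables, Cr Loans, amount 157): Loans=-1059 Payables=629 Receivables=430
After txn 4 (Dr Receivables, Cr Loans, amount 316): Loans=-1375 Payables=629 Receivables=746
After txn 5 (Dr Receivables, Cr Payables, amount 430): Loans=-1375 Payables=199 Receivables=1176
After txn 6 (Dr Loans, Cr Payables, amount 116): Loans=-1259 Payables=83 Receivables=1176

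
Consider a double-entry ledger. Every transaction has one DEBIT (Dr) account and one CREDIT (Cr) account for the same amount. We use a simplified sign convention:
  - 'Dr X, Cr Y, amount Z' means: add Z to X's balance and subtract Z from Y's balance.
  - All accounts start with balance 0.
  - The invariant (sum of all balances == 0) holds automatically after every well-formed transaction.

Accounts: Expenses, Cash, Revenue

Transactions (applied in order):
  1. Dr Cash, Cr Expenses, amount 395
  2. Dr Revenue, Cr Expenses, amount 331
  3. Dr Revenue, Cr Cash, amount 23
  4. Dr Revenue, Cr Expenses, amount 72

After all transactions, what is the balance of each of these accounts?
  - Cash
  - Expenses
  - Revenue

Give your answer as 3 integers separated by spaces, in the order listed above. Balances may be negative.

After txn 1 (Dr Cash, Cr Expenses, amount 395): Cash=395 Expenses=-395
After txn 2 (Dr Revenue, Cr Expenses, amount 331): Cash=395 Expenses=-726 Revenue=331
After txn 3 (Dr Revenue, Cr Cash, amount 23): Cash=372 Expenses=-726 Revenue=354
After txn 4 (Dr Revenue, Cr Expenses, amount 72): Cash=372 Expenses=-798 Revenue=426

Answer: 372 -798 426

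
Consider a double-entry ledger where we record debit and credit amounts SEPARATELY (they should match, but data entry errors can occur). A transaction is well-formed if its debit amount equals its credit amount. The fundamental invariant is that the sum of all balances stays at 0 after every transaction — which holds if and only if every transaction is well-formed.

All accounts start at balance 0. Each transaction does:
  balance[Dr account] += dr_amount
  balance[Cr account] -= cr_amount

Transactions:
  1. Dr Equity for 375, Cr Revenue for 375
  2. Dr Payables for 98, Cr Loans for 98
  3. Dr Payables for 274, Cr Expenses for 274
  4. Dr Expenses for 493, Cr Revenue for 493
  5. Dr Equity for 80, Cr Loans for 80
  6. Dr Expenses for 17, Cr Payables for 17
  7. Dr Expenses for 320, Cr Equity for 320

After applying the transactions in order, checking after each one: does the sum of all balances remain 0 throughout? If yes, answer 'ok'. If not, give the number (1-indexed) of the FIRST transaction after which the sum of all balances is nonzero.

Answer: ok

Derivation:
After txn 1: dr=375 cr=375 sum_balances=0
After txn 2: dr=98 cr=98 sum_balances=0
After txn 3: dr=274 cr=274 sum_balances=0
After txn 4: dr=493 cr=493 sum_balances=0
After txn 5: dr=80 cr=80 sum_balances=0
After txn 6: dr=17 cr=17 sum_balances=0
After txn 7: dr=320 cr=320 sum_balances=0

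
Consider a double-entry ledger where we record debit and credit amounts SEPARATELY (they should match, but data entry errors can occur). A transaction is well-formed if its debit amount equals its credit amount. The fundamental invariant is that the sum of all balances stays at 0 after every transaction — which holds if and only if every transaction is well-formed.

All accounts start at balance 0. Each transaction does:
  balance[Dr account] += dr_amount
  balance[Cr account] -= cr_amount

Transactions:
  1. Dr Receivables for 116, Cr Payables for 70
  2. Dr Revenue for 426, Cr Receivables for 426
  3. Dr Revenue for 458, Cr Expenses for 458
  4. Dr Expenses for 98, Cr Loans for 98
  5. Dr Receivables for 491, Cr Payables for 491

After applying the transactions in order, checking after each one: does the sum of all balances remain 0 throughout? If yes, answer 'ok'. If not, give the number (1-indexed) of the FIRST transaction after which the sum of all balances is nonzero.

After txn 1: dr=116 cr=70 sum_balances=46
After txn 2: dr=426 cr=426 sum_balances=46
After txn 3: dr=458 cr=458 sum_balances=46
After txn 4: dr=98 cr=98 sum_balances=46
After txn 5: dr=491 cr=491 sum_balances=46

Answer: 1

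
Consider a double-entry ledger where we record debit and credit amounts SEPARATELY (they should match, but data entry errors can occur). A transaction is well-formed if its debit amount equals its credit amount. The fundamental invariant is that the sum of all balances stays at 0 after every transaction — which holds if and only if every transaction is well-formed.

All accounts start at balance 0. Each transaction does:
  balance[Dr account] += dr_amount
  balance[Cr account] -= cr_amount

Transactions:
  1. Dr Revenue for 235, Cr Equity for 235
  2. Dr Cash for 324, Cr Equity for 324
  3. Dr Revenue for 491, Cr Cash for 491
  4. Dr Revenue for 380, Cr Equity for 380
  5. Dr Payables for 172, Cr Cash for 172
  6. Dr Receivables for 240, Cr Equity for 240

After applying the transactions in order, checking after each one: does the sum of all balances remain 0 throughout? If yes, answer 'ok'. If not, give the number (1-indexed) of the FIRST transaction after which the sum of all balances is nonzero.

After txn 1: dr=235 cr=235 sum_balances=0
After txn 2: dr=324 cr=324 sum_balances=0
After txn 3: dr=491 cr=491 sum_balances=0
After txn 4: dr=380 cr=380 sum_balances=0
After txn 5: dr=172 cr=172 sum_balances=0
After txn 6: dr=240 cr=240 sum_balances=0

Answer: ok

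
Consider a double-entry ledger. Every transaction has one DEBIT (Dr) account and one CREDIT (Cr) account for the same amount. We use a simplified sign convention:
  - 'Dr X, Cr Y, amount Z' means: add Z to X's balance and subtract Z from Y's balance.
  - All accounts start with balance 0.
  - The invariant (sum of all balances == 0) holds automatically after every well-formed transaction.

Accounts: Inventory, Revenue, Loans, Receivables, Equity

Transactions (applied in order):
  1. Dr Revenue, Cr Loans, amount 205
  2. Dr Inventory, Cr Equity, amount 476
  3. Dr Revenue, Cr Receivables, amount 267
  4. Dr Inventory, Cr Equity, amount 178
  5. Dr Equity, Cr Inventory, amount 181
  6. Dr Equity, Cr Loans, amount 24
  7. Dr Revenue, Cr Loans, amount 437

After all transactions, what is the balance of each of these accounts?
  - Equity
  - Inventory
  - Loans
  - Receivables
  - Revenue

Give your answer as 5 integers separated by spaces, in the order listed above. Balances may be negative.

Answer: -449 473 -666 -267 909

Derivation:
After txn 1 (Dr Revenue, Cr Loans, amount 205): Loans=-205 Revenue=205
After txn 2 (Dr Inventory, Cr Equity, amount 476): Equity=-476 Inventory=476 Loans=-205 Revenue=205
After txn 3 (Dr Revenue, Cr Receivables, amount 267): Equity=-476 Inventory=476 Loans=-205 Receivables=-267 Revenue=472
After txn 4 (Dr Inventory, Cr Equity, amount 178): Equity=-654 Inventory=654 Loans=-205 Receivables=-267 Revenue=472
After txn 5 (Dr Equity, Cr Inventory, amount 181): Equity=-473 Inventory=473 Loans=-205 Receivables=-267 Revenue=472
After txn 6 (Dr Equity, Cr Loans, amount 24): Equity=-449 Inventory=473 Loans=-229 Receivables=-267 Revenue=472
After txn 7 (Dr Revenue, Cr Loans, amount 437): Equity=-449 Inventory=473 Loans=-666 Receivables=-267 Revenue=909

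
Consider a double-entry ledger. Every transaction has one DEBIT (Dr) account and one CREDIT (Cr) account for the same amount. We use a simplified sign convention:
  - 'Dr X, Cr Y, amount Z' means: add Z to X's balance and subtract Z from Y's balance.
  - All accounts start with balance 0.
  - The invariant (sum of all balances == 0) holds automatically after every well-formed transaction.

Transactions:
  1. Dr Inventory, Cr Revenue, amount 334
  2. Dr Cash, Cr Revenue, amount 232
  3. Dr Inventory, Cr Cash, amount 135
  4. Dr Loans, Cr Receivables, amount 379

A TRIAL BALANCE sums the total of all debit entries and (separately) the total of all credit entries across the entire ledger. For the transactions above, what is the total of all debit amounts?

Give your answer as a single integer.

Txn 1: debit+=334
Txn 2: debit+=232
Txn 3: debit+=135
Txn 4: debit+=379
Total debits = 1080

Answer: 1080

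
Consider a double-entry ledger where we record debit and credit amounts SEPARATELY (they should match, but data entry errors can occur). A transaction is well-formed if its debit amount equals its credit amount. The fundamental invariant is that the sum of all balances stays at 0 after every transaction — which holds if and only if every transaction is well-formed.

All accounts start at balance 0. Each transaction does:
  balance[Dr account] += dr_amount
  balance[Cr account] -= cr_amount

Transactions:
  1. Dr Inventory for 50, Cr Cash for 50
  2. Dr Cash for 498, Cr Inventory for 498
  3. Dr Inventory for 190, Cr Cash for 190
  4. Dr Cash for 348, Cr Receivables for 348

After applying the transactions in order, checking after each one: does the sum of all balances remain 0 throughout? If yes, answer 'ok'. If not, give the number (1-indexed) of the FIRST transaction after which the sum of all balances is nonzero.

Answer: ok

Derivation:
After txn 1: dr=50 cr=50 sum_balances=0
After txn 2: dr=498 cr=498 sum_balances=0
After txn 3: dr=190 cr=190 sum_balances=0
After txn 4: dr=348 cr=348 sum_balances=0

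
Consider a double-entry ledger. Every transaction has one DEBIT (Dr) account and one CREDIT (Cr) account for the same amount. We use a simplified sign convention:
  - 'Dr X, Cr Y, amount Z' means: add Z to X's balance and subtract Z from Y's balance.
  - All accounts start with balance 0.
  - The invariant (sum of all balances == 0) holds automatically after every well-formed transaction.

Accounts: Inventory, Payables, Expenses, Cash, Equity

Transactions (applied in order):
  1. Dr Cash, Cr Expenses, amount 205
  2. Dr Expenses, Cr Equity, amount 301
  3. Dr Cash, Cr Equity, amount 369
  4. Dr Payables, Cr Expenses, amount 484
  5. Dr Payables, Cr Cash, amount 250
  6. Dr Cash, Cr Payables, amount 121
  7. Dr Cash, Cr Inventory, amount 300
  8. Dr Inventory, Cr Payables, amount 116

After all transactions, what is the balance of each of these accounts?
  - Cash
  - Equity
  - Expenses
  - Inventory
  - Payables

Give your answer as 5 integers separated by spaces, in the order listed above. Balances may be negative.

Answer: 745 -670 -388 -184 497

Derivation:
After txn 1 (Dr Cash, Cr Expenses, amount 205): Cash=205 Expenses=-205
After txn 2 (Dr Expenses, Cr Equity, amount 301): Cash=205 Equity=-301 Expenses=96
After txn 3 (Dr Cash, Cr Equity, amount 369): Cash=574 Equity=-670 Expenses=96
After txn 4 (Dr Payables, Cr Expenses, amount 484): Cash=574 Equity=-670 Expenses=-388 Payables=484
After txn 5 (Dr Payables, Cr Cash, amount 250): Cash=324 Equity=-670 Expenses=-388 Payables=734
After txn 6 (Dr Cash, Cr Payables, amount 121): Cash=445 Equity=-670 Expenses=-388 Payables=613
After txn 7 (Dr Cash, Cr Inventory, amount 300): Cash=745 Equity=-670 Expenses=-388 Inventory=-300 Payables=613
After txn 8 (Dr Inventory, Cr Payables, amount 116): Cash=745 Equity=-670 Expenses=-388 Inventory=-184 Payables=497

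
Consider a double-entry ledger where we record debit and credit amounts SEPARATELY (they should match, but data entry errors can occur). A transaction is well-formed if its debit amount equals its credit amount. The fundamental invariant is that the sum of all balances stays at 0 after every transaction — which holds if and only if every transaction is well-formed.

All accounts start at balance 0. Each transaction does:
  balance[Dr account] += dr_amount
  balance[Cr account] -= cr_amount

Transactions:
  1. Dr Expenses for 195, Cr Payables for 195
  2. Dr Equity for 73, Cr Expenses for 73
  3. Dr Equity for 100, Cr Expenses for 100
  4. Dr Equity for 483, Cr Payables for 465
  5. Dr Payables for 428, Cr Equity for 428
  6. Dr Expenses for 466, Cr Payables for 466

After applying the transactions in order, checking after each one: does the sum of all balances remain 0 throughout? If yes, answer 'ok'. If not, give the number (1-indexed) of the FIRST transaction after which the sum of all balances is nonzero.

After txn 1: dr=195 cr=195 sum_balances=0
After txn 2: dr=73 cr=73 sum_balances=0
After txn 3: dr=100 cr=100 sum_balances=0
After txn 4: dr=483 cr=465 sum_balances=18
After txn 5: dr=428 cr=428 sum_balances=18
After txn 6: dr=466 cr=466 sum_balances=18

Answer: 4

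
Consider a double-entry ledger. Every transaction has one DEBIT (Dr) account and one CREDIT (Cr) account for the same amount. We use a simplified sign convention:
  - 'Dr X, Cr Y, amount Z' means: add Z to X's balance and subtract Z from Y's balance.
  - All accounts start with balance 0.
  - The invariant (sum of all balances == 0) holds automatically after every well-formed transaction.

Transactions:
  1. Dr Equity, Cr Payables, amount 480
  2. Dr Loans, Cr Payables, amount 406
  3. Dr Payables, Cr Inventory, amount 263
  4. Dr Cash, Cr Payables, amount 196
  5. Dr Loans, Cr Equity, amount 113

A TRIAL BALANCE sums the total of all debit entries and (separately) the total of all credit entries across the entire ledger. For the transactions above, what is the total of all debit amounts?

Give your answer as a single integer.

Txn 1: debit+=480
Txn 2: debit+=406
Txn 3: debit+=263
Txn 4: debit+=196
Txn 5: debit+=113
Total debits = 1458

Answer: 1458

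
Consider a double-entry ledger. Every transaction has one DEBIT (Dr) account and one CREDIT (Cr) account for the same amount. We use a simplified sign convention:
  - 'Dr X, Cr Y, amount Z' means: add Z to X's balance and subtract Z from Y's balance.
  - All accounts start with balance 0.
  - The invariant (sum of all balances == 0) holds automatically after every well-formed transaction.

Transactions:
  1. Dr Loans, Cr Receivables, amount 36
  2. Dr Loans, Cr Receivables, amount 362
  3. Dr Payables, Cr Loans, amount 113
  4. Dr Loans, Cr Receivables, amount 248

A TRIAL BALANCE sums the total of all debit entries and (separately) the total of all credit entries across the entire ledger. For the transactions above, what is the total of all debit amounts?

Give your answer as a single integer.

Txn 1: debit+=36
Txn 2: debit+=362
Txn 3: debit+=113
Txn 4: debit+=248
Total debits = 759

Answer: 759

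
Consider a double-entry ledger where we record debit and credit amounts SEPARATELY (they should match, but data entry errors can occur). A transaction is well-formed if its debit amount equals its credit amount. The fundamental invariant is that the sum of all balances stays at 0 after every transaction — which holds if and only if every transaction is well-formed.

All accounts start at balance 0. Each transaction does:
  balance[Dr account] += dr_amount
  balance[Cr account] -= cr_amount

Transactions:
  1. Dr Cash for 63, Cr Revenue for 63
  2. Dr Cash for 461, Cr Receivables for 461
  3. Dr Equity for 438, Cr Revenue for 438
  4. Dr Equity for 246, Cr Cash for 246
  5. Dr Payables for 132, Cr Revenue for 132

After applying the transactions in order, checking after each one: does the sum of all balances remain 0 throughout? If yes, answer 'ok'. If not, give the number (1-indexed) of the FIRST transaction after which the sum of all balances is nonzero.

Answer: ok

Derivation:
After txn 1: dr=63 cr=63 sum_balances=0
After txn 2: dr=461 cr=461 sum_balances=0
After txn 3: dr=438 cr=438 sum_balances=0
After txn 4: dr=246 cr=246 sum_balances=0
After txn 5: dr=132 cr=132 sum_balances=0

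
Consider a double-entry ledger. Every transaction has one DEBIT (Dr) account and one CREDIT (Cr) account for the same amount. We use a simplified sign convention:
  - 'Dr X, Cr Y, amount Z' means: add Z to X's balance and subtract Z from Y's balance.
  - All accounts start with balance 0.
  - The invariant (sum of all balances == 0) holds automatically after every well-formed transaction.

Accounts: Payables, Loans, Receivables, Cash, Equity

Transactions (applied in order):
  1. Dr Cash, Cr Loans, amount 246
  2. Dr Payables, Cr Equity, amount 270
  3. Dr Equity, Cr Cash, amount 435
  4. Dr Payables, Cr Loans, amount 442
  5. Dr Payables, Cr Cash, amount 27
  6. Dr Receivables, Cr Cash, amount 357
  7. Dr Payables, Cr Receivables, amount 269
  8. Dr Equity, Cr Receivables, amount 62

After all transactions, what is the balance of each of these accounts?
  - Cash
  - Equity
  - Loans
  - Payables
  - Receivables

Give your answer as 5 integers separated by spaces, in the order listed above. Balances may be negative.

After txn 1 (Dr Cash, Cr Loans, amount 246): Cash=246 Loans=-246
After txn 2 (Dr Payables, Cr Equity, amount 270): Cash=246 Equity=-270 Loans=-246 Payables=270
After txn 3 (Dr Equity, Cr Cash, amount 435): Cash=-189 Equity=165 Loans=-246 Payables=270
After txn 4 (Dr Payables, Cr Loans, amount 442): Cash=-189 Equity=165 Loans=-688 Payables=712
After txn 5 (Dr Payables, Cr Cash, amount 27): Cash=-216 Equity=165 Loans=-688 Payables=739
After txn 6 (Dr Receivables, Cr Cash, amount 357): Cash=-573 Equity=165 Loans=-688 Payables=739 Receivables=357
After txn 7 (Dr Payables, Cr Receivables, amount 269): Cash=-573 Equity=165 Loans=-688 Payables=1008 Receivables=88
After txn 8 (Dr Equity, Cr Receivables, amount 62): Cash=-573 Equity=227 Loans=-688 Payables=1008 Receivables=26

Answer: -573 227 -688 1008 26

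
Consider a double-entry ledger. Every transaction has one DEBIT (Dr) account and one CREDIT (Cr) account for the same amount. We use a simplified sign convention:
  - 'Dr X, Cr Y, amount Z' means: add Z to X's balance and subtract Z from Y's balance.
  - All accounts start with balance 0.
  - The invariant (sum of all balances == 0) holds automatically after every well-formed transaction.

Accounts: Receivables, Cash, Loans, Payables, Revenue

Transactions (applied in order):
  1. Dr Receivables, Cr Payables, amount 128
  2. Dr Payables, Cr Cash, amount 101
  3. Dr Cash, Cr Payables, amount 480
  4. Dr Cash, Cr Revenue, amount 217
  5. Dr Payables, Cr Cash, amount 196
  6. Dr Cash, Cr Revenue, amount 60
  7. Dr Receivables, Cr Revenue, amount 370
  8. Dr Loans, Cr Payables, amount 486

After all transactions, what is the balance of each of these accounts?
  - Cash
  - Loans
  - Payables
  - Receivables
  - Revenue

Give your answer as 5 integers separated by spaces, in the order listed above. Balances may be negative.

Answer: 460 486 -797 498 -647

Derivation:
After txn 1 (Dr Receivables, Cr Payables, amount 128): Payables=-128 Receivables=128
After txn 2 (Dr Payables, Cr Cash, amount 101): Cash=-101 Payables=-27 Receivables=128
After txn 3 (Dr Cash, Cr Payables, amount 480): Cash=379 Payables=-507 Receivables=128
After txn 4 (Dr Cash, Cr Revenue, amount 217): Cash=596 Payables=-507 Receivables=128 Revenue=-217
After txn 5 (Dr Payables, Cr Cash, amount 196): Cash=400 Payables=-311 Receivables=128 Revenue=-217
After txn 6 (Dr Cash, Cr Revenue, amount 60): Cash=460 Payables=-311 Receivables=128 Revenue=-277
After txn 7 (Dr Receivables, Cr Revenue, amount 370): Cash=460 Payables=-311 Receivables=498 Revenue=-647
After txn 8 (Dr Loans, Cr Payables, amount 486): Cash=460 Loans=486 Payables=-797 Receivables=498 Revenue=-647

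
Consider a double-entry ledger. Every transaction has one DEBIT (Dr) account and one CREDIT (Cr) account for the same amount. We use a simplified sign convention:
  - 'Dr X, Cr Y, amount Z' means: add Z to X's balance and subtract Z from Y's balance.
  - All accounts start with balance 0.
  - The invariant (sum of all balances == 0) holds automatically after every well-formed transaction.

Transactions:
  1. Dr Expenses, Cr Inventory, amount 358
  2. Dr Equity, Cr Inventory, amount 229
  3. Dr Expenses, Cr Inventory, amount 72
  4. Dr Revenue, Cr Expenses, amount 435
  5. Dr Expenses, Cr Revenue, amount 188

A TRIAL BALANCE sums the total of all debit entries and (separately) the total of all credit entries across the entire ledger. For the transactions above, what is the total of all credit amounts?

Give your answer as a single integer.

Txn 1: credit+=358
Txn 2: credit+=229
Txn 3: credit+=72
Txn 4: credit+=435
Txn 5: credit+=188
Total credits = 1282

Answer: 1282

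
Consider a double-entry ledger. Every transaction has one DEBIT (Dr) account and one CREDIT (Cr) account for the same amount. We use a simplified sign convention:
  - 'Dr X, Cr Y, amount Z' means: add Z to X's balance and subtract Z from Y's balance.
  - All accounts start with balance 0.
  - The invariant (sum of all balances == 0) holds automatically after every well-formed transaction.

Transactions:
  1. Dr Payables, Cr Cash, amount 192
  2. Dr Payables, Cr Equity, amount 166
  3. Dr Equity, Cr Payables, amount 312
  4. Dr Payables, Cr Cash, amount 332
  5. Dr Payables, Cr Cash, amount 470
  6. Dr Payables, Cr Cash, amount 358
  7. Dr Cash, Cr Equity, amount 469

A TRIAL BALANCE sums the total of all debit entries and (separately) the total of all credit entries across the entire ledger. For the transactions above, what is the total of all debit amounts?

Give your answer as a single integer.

Txn 1: debit+=192
Txn 2: debit+=166
Txn 3: debit+=312
Txn 4: debit+=332
Txn 5: debit+=470
Txn 6: debit+=358
Txn 7: debit+=469
Total debits = 2299

Answer: 2299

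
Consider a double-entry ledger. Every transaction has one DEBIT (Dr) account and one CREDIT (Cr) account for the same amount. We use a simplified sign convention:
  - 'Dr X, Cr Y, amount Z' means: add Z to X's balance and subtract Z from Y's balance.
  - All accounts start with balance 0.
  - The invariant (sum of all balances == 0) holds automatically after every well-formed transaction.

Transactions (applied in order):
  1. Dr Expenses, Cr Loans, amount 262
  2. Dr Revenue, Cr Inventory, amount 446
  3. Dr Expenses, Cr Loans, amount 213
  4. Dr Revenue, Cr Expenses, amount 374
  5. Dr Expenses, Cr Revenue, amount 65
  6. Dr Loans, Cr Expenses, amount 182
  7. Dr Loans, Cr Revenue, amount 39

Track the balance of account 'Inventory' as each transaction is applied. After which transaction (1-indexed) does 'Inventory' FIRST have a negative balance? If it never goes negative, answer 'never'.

After txn 1: Inventory=0
After txn 2: Inventory=-446

Answer: 2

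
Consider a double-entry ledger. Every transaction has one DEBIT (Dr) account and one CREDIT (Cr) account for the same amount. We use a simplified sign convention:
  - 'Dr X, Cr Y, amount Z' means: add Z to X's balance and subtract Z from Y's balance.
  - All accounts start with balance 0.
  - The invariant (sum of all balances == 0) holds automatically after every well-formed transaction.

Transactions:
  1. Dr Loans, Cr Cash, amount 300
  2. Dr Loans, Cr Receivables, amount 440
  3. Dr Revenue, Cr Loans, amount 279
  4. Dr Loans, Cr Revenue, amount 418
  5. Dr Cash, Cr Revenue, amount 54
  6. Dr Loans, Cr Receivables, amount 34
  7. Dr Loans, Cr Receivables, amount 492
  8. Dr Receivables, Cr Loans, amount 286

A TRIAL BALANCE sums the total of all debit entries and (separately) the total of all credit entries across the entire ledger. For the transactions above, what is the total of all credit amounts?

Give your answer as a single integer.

Answer: 2303

Derivation:
Txn 1: credit+=300
Txn 2: credit+=440
Txn 3: credit+=279
Txn 4: credit+=418
Txn 5: credit+=54
Txn 6: credit+=34
Txn 7: credit+=492
Txn 8: credit+=286
Total credits = 2303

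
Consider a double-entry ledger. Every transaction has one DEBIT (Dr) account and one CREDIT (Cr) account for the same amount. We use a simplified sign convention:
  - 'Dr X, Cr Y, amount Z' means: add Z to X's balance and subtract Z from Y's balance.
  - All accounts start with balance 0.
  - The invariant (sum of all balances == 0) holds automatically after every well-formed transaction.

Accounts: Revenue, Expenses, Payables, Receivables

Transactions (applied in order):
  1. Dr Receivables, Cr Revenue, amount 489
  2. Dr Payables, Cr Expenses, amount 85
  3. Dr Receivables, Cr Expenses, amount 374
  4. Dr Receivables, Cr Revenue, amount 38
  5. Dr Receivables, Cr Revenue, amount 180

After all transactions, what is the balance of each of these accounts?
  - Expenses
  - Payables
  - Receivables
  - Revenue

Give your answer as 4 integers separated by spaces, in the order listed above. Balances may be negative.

After txn 1 (Dr Receivables, Cr Revenue, amount 489): Receivables=489 Revenue=-489
After txn 2 (Dr Payables, Cr Expenses, amount 85): Expenses=-85 Payables=85 Receivables=489 Revenue=-489
After txn 3 (Dr Receivables, Cr Expenses, amount 374): Expenses=-459 Payables=85 Receivables=863 Revenue=-489
After txn 4 (Dr Receivables, Cr Revenue, amount 38): Expenses=-459 Payables=85 Receivables=901 Revenue=-527
After txn 5 (Dr Receivables, Cr Revenue, amount 180): Expenses=-459 Payables=85 Receivables=1081 Revenue=-707

Answer: -459 85 1081 -707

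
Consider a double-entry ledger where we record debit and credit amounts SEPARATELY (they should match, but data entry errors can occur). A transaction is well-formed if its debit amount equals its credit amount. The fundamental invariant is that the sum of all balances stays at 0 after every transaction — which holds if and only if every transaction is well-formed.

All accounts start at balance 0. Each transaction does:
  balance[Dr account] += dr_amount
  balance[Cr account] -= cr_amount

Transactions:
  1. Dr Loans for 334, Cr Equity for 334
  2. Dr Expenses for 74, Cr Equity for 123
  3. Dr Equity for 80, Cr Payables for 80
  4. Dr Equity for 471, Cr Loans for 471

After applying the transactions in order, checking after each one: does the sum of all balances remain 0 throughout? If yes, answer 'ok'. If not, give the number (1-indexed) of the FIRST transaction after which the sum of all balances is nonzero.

Answer: 2

Derivation:
After txn 1: dr=334 cr=334 sum_balances=0
After txn 2: dr=74 cr=123 sum_balances=-49
After txn 3: dr=80 cr=80 sum_balances=-49
After txn 4: dr=471 cr=471 sum_balances=-49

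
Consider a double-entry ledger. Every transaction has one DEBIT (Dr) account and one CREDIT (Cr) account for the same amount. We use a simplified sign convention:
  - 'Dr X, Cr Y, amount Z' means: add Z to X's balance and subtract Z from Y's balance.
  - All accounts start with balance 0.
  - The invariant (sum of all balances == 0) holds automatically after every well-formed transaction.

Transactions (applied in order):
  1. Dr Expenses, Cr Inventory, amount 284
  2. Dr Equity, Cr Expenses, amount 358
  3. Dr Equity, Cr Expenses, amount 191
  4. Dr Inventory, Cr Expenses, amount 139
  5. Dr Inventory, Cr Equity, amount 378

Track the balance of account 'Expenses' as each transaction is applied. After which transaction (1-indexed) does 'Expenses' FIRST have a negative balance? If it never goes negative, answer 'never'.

Answer: 2

Derivation:
After txn 1: Expenses=284
After txn 2: Expenses=-74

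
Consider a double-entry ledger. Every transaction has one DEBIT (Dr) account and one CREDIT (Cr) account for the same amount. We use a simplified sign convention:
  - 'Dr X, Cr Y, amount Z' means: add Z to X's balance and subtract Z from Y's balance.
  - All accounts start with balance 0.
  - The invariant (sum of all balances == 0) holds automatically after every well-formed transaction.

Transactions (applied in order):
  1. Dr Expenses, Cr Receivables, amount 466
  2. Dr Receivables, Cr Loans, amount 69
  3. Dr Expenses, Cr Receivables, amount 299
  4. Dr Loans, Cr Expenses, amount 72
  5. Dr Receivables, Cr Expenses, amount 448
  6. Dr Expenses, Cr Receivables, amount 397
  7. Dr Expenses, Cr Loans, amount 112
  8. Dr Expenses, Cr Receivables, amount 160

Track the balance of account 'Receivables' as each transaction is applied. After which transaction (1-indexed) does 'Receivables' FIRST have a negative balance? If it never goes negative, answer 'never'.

After txn 1: Receivables=-466

Answer: 1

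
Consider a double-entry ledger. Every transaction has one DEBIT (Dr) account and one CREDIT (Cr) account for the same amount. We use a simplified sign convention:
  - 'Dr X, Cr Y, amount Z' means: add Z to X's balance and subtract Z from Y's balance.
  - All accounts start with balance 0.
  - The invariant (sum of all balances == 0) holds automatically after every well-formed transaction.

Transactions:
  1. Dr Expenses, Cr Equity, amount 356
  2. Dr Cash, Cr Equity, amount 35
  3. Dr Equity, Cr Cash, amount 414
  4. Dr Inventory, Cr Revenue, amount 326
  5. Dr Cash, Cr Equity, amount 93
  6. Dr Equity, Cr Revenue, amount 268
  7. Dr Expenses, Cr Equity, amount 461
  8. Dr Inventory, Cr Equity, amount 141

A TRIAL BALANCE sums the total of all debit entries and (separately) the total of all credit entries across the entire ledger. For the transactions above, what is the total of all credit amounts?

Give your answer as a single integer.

Answer: 2094

Derivation:
Txn 1: credit+=356
Txn 2: credit+=35
Txn 3: credit+=414
Txn 4: credit+=326
Txn 5: credit+=93
Txn 6: credit+=268
Txn 7: credit+=461
Txn 8: credit+=141
Total credits = 2094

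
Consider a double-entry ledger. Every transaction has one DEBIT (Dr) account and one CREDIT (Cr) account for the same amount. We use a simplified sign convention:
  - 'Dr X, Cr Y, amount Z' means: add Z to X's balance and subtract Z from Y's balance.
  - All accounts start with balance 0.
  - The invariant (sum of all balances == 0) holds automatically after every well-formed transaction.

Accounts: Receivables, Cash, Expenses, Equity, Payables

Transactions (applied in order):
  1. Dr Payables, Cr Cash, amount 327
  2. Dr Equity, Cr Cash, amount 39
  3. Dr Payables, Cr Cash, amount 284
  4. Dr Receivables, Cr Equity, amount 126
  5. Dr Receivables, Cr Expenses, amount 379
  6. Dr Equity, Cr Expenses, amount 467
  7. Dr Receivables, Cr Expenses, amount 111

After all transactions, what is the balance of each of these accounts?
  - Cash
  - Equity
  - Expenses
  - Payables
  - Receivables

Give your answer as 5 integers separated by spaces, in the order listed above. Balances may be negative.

After txn 1 (Dr Payables, Cr Cash, amount 327): Cash=-327 Payables=327
After txn 2 (Dr Equity, Cr Cash, amount 39): Cash=-366 Equity=39 Payables=327
After txn 3 (Dr Payables, Cr Cash, amount 284): Cash=-650 Equity=39 Payables=611
After txn 4 (Dr Receivables, Cr Equity, amount 126): Cash=-650 Equity=-87 Payables=611 Receivables=126
After txn 5 (Dr Receivables, Cr Expenses, amount 379): Cash=-650 Equity=-87 Expenses=-379 Payables=611 Receivables=505
After txn 6 (Dr Equity, Cr Expenses, amount 467): Cash=-650 Equity=380 Expenses=-846 Payables=611 Receivables=505
After txn 7 (Dr Receivables, Cr Expenses, amount 111): Cash=-650 Equity=380 Expenses=-957 Payables=611 Receivables=616

Answer: -650 380 -957 611 616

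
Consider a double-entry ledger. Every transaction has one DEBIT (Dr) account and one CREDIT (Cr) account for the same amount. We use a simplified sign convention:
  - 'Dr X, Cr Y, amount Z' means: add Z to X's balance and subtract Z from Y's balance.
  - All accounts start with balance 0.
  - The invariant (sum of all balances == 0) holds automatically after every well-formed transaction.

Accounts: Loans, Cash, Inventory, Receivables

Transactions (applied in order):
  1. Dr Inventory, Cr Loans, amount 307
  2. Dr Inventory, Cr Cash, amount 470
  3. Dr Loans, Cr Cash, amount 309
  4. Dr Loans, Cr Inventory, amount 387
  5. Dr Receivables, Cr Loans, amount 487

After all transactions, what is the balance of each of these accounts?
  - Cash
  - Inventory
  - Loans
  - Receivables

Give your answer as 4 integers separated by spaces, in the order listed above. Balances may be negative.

After txn 1 (Dr Inventory, Cr Loans, amount 307): Inventory=307 Loans=-307
After txn 2 (Dr Inventory, Cr Cash, amount 470): Cash=-470 Inventory=777 Loans=-307
After txn 3 (Dr Loans, Cr Cash, amount 309): Cash=-779 Inventory=777 Loans=2
After txn 4 (Dr Loans, Cr Inventory, amount 387): Cash=-779 Inventory=390 Loans=389
After txn 5 (Dr Receivables, Cr Loans, amount 487): Cash=-779 Inventory=390 Loans=-98 Receivables=487

Answer: -779 390 -98 487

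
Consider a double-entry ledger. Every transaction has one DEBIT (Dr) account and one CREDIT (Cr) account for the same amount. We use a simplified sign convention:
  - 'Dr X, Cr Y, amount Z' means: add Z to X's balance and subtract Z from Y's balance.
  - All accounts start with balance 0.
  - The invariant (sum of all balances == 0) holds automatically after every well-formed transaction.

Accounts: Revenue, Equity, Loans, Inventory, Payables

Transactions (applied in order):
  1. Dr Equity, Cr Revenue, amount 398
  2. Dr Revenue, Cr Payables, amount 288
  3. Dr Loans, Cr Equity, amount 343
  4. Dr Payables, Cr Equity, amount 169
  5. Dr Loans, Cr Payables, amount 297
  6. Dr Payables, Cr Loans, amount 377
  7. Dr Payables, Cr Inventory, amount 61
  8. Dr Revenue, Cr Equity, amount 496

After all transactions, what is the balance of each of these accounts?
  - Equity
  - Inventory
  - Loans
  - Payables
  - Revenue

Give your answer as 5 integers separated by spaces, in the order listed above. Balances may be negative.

After txn 1 (Dr Equity, Cr Revenue, amount 398): Equity=398 Revenue=-398
After txn 2 (Dr Revenue, Cr Payables, amount 288): Equity=398 Payables=-288 Revenue=-110
After txn 3 (Dr Loans, Cr Equity, amount 343): Equity=55 Loans=343 Payables=-288 Revenue=-110
After txn 4 (Dr Payables, Cr Equity, amount 169): Equity=-114 Loans=343 Payables=-119 Revenue=-110
After txn 5 (Dr Loans, Cr Payables, amount 297): Equity=-114 Loans=640 Payables=-416 Revenue=-110
After txn 6 (Dr Payables, Cr Loans, amount 377): Equity=-114 Loans=263 Payables=-39 Revenue=-110
After txn 7 (Dr Payables, Cr Inventory, amount 61): Equity=-114 Inventory=-61 Loans=263 Payables=22 Revenue=-110
After txn 8 (Dr Revenue, Cr Equity, amount 496): Equity=-610 Inventory=-61 Loans=263 Payables=22 Revenue=386

Answer: -610 -61 263 22 386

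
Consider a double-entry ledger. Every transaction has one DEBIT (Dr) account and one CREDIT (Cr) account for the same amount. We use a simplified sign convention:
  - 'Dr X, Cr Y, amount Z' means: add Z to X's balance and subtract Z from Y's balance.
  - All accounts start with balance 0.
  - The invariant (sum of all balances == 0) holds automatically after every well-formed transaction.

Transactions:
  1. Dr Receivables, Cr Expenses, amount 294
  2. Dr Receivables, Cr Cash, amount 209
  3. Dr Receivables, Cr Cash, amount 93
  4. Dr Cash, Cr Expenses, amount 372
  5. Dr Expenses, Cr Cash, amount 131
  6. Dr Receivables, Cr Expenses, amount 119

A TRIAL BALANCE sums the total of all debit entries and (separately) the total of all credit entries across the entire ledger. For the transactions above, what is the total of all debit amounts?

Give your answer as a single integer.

Txn 1: debit+=294
Txn 2: debit+=209
Txn 3: debit+=93
Txn 4: debit+=372
Txn 5: debit+=131
Txn 6: debit+=119
Total debits = 1218

Answer: 1218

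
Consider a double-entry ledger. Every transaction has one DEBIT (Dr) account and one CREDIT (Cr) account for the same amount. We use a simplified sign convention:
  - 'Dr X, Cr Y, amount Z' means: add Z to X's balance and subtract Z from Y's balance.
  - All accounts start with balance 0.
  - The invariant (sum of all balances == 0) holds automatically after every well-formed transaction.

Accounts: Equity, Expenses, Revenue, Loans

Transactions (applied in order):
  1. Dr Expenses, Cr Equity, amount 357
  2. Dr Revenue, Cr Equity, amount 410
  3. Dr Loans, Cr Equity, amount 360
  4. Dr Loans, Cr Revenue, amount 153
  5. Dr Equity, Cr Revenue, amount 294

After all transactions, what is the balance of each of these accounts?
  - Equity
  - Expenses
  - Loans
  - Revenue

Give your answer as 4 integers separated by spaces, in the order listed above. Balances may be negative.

After txn 1 (Dr Expenses, Cr Equity, amount 357): Equity=-357 Expenses=357
After txn 2 (Dr Revenue, Cr Equity, amount 410): Equity=-767 Expenses=357 Revenue=410
After txn 3 (Dr Loans, Cr Equity, amount 360): Equity=-1127 Expenses=357 Loans=360 Revenue=410
After txn 4 (Dr Loans, Cr Revenue, amount 153): Equity=-1127 Expenses=357 Loans=513 Revenue=257
After txn 5 (Dr Equity, Cr Revenue, amount 294): Equity=-833 Expenses=357 Loans=513 Revenue=-37

Answer: -833 357 513 -37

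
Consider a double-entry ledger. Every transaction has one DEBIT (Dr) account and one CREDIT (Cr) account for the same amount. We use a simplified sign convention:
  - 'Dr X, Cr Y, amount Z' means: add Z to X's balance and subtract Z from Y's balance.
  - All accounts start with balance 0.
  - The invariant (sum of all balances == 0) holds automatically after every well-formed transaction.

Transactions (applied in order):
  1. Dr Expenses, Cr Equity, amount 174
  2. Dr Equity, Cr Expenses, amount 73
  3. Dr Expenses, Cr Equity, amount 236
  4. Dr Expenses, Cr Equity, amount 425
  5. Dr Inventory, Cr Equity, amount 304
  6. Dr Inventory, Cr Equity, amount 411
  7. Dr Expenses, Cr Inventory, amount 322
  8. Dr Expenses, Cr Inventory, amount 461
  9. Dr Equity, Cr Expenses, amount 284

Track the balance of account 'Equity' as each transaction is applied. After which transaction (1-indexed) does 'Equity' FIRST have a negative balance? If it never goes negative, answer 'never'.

After txn 1: Equity=-174

Answer: 1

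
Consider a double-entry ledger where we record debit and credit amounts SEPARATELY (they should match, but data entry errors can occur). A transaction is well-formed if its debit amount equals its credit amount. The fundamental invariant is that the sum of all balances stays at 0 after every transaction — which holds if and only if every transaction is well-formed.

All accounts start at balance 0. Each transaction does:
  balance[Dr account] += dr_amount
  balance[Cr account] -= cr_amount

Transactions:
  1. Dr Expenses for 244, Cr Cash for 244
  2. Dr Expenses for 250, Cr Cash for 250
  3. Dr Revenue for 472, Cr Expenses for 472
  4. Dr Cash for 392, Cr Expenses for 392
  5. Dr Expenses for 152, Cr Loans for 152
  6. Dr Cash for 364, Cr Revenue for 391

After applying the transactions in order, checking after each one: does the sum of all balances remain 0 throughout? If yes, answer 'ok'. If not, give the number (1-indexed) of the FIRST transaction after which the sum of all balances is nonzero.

Answer: 6

Derivation:
After txn 1: dr=244 cr=244 sum_balances=0
After txn 2: dr=250 cr=250 sum_balances=0
After txn 3: dr=472 cr=472 sum_balances=0
After txn 4: dr=392 cr=392 sum_balances=0
After txn 5: dr=152 cr=152 sum_balances=0
After txn 6: dr=364 cr=391 sum_balances=-27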